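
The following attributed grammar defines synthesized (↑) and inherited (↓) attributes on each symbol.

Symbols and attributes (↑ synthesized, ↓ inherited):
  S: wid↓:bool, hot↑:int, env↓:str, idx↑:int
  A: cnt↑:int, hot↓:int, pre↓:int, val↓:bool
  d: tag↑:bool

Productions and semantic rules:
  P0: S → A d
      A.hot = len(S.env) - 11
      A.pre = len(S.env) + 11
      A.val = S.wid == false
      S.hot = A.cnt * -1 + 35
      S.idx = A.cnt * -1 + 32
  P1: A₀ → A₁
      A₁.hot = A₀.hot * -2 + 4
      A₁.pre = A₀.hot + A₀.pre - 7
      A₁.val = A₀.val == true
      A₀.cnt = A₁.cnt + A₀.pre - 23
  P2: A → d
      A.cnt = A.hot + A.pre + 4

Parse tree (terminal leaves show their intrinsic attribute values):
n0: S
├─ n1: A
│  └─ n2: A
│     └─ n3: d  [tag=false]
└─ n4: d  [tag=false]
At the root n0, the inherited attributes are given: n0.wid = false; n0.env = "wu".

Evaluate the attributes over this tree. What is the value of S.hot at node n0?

1. n0.wid = false  [given at root]
2. n0.env = "wu"  [given at root]
3. n1.hot = -9  [len(S.env) - 11]
4. n1.pre = 13  [len(S.env) + 11]
5. n1.val = true  [S.wid == false]
6. n2.hot = 22  [A₀.hot * -2 + 4]
7. n2.pre = -3  [A₀.hot + A₀.pre - 7]
8. n2.val = true  [A₀.val == true]
9. n3.tag = false  [terminal]
10. n2.cnt = 23  [A.hot + A.pre + 4]
11. n1.cnt = 13  [A₁.cnt + A₀.pre - 23]
12. n4.tag = false  [terminal]
13. n0.hot = 22  [A.cnt * -1 + 35]
14. n0.idx = 19  [A.cnt * -1 + 32]

22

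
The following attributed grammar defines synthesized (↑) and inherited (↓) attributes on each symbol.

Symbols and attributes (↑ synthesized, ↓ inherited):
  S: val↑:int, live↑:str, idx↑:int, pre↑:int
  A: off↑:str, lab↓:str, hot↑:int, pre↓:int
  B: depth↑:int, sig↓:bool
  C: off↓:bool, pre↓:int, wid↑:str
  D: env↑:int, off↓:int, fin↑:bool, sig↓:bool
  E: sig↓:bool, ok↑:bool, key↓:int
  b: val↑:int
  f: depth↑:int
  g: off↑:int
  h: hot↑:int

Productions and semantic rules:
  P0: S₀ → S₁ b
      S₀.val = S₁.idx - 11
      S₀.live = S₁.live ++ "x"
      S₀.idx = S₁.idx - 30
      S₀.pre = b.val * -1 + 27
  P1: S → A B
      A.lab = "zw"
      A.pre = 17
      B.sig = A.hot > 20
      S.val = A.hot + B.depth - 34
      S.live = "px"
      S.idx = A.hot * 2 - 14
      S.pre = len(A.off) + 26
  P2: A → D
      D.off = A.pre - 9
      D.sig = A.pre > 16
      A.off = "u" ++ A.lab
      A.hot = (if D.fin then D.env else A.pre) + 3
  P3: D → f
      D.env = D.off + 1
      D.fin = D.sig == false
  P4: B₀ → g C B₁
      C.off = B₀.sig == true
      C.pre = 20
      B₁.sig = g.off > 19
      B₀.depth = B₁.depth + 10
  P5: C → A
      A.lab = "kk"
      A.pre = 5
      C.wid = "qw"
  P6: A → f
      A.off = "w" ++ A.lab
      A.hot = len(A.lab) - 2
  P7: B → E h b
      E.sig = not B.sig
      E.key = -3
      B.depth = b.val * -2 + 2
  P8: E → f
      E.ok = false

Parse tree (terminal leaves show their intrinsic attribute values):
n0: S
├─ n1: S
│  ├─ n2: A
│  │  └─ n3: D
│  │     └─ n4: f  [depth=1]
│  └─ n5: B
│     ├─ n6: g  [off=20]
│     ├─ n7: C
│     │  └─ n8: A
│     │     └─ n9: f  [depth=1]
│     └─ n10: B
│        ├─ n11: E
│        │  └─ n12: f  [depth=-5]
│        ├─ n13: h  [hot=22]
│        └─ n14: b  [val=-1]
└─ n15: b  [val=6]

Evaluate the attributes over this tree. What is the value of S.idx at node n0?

1. n2.lab = "zw"  ["zw"]
2. n2.pre = 17  [17]
3. n3.off = 8  [A.pre - 9]
4. n3.sig = true  [A.pre > 16]
5. n4.depth = 1  [terminal]
6. n3.env = 9  [D.off + 1]
7. n3.fin = false  [D.sig == false]
8. n2.off = "uzw"  ["u" ++ A.lab]
9. n2.hot = 20  [(if D.fin then D.env else A.pre) + 3]
10. n5.sig = false  [A.hot > 20]
11. n6.off = 20  [terminal]
12. n7.off = false  [B₀.sig == true]
13. n7.pre = 20  [20]
14. n8.lab = "kk"  ["kk"]
15. n8.pre = 5  [5]
16. n9.depth = 1  [terminal]
17. n8.off = "wkk"  ["w" ++ A.lab]
18. n8.hot = 0  [len(A.lab) - 2]
19. n7.wid = "qw"  ["qw"]
20. n10.sig = true  [g.off > 19]
21. n11.sig = false  [not B.sig]
22. n11.key = -3  [-3]
23. n12.depth = -5  [terminal]
24. n11.ok = false  [false]
25. n13.hot = 22  [terminal]
26. n14.val = -1  [terminal]
27. n10.depth = 4  [b.val * -2 + 2]
28. n5.depth = 14  [B₁.depth + 10]
29. n1.val = 0  [A.hot + B.depth - 34]
30. n1.live = "px"  ["px"]
31. n1.idx = 26  [A.hot * 2 - 14]
32. n1.pre = 29  [len(A.off) + 26]
33. n15.val = 6  [terminal]
34. n0.val = 15  [S₁.idx - 11]
35. n0.live = "pxx"  [S₁.live ++ "x"]
36. n0.idx = -4  [S₁.idx - 30]
37. n0.pre = 21  [b.val * -1 + 27]

-4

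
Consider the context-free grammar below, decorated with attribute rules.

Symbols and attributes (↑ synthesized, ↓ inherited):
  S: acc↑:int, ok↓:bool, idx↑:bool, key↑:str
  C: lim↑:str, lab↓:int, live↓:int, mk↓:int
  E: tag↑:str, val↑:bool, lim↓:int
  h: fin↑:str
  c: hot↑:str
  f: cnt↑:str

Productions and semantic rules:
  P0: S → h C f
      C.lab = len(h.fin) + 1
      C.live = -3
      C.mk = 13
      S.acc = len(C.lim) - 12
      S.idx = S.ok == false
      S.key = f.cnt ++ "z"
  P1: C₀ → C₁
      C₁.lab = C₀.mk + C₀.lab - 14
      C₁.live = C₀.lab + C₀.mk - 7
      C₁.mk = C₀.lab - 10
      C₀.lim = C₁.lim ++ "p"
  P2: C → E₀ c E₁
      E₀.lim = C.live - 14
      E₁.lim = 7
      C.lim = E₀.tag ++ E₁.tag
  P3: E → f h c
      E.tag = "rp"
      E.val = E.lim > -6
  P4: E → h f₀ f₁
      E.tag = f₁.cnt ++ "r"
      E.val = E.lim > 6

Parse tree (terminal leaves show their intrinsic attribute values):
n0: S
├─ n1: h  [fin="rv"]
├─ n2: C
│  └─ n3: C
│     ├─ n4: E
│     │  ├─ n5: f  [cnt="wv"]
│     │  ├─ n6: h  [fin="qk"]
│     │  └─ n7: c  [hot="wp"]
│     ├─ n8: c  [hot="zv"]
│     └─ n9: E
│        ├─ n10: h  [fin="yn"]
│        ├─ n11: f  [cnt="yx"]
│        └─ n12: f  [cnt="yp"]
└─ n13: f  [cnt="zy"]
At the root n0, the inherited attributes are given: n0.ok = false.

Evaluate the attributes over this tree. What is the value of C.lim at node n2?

1. n0.ok = false  [given at root]
2. n1.fin = "rv"  [terminal]
3. n2.lab = 3  [len(h.fin) + 1]
4. n2.live = -3  [-3]
5. n2.mk = 13  [13]
6. n3.lab = 2  [C₀.mk + C₀.lab - 14]
7. n3.live = 9  [C₀.lab + C₀.mk - 7]
8. n3.mk = -7  [C₀.lab - 10]
9. n4.lim = -5  [C.live - 14]
10. n5.cnt = "wv"  [terminal]
11. n6.fin = "qk"  [terminal]
12. n7.hot = "wp"  [terminal]
13. n4.tag = "rp"  ["rp"]
14. n4.val = true  [E.lim > -6]
15. n8.hot = "zv"  [terminal]
16. n9.lim = 7  [7]
17. n10.fin = "yn"  [terminal]
18. n11.cnt = "yx"  [terminal]
19. n12.cnt = "yp"  [terminal]
20. n9.tag = "ypr"  [f₁.cnt ++ "r"]
21. n9.val = true  [E.lim > 6]
22. n3.lim = "rpypr"  [E₀.tag ++ E₁.tag]
23. n2.lim = "rpyprp"  [C₁.lim ++ "p"]
24. n13.cnt = "zy"  [terminal]
25. n0.acc = -6  [len(C.lim) - 12]
26. n0.idx = true  [S.ok == false]
27. n0.key = "zyz"  [f.cnt ++ "z"]

"rpyprp"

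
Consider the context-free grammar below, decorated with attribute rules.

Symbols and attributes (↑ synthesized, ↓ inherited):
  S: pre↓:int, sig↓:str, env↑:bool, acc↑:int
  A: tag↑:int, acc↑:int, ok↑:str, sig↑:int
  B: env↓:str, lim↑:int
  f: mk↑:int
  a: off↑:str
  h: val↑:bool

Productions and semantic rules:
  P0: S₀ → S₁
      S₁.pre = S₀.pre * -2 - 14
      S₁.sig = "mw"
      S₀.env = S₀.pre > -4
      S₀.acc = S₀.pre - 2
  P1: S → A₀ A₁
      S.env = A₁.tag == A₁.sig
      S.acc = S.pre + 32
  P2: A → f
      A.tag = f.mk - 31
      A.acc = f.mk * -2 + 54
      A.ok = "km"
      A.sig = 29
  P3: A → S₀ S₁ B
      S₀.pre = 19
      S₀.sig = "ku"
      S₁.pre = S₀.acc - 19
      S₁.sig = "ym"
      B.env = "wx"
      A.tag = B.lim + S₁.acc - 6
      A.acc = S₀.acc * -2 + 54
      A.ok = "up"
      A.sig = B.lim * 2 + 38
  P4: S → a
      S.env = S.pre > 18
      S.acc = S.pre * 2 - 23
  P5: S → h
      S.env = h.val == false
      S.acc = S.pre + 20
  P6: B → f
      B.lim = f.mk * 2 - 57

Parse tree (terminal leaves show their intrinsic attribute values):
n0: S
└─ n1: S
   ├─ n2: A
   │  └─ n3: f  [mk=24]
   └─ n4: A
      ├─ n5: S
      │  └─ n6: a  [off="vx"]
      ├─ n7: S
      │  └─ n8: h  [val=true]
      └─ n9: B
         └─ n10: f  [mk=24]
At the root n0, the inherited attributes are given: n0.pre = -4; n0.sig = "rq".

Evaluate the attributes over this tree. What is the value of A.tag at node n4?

1

1. n0.pre = -4  [given at root]
2. n0.sig = "rq"  [given at root]
3. n1.pre = -6  [S₀.pre * -2 - 14]
4. n1.sig = "mw"  ["mw"]
5. n3.mk = 24  [terminal]
6. n2.tag = -7  [f.mk - 31]
7. n2.acc = 6  [f.mk * -2 + 54]
8. n2.ok = "km"  ["km"]
9. n2.sig = 29  [29]
10. n5.pre = 19  [19]
11. n5.sig = "ku"  ["ku"]
12. n6.off = "vx"  [terminal]
13. n5.env = true  [S.pre > 18]
14. n5.acc = 15  [S.pre * 2 - 23]
15. n7.pre = -4  [S₀.acc - 19]
16. n7.sig = "ym"  ["ym"]
17. n8.val = true  [terminal]
18. n7.env = false  [h.val == false]
19. n7.acc = 16  [S.pre + 20]
20. n9.env = "wx"  ["wx"]
21. n10.mk = 24  [terminal]
22. n9.lim = -9  [f.mk * 2 - 57]
23. n4.tag = 1  [B.lim + S₁.acc - 6]
24. n4.acc = 24  [S₀.acc * -2 + 54]
25. n4.ok = "up"  ["up"]
26. n4.sig = 20  [B.lim * 2 + 38]
27. n1.env = false  [A₁.tag == A₁.sig]
28. n1.acc = 26  [S.pre + 32]
29. n0.env = false  [S₀.pre > -4]
30. n0.acc = -6  [S₀.pre - 2]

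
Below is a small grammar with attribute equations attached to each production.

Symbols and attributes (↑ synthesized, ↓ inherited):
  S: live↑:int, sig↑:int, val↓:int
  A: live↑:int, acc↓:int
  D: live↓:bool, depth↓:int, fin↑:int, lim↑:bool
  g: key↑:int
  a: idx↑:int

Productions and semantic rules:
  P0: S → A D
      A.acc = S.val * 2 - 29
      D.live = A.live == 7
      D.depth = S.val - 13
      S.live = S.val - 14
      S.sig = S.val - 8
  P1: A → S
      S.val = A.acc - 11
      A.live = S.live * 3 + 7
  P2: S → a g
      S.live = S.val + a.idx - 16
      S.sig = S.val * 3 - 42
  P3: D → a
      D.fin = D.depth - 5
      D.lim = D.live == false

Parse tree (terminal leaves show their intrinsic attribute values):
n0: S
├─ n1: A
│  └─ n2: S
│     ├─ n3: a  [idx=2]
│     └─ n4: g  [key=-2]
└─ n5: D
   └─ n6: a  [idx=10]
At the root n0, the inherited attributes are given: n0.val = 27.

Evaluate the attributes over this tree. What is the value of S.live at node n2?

0

1. n0.val = 27  [given at root]
2. n1.acc = 25  [S.val * 2 - 29]
3. n2.val = 14  [A.acc - 11]
4. n3.idx = 2  [terminal]
5. n4.key = -2  [terminal]
6. n2.live = 0  [S.val + a.idx - 16]
7. n2.sig = 0  [S.val * 3 - 42]
8. n1.live = 7  [S.live * 3 + 7]
9. n5.live = true  [A.live == 7]
10. n5.depth = 14  [S.val - 13]
11. n6.idx = 10  [terminal]
12. n5.fin = 9  [D.depth - 5]
13. n5.lim = false  [D.live == false]
14. n0.live = 13  [S.val - 14]
15. n0.sig = 19  [S.val - 8]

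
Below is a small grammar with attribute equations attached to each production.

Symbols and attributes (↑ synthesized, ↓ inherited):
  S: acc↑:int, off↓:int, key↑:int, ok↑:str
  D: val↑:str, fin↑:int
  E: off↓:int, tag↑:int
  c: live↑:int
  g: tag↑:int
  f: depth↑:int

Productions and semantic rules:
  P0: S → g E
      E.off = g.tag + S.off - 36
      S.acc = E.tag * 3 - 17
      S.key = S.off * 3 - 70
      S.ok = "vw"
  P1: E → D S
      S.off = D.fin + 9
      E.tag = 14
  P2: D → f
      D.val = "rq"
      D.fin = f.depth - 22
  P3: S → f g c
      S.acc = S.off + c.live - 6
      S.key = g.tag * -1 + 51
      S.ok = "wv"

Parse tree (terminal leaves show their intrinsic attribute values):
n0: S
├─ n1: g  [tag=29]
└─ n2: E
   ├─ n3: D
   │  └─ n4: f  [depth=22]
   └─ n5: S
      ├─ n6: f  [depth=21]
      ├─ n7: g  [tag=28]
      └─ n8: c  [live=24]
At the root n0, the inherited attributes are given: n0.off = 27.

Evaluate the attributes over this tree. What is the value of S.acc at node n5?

27

1. n0.off = 27  [given at root]
2. n1.tag = 29  [terminal]
3. n2.off = 20  [g.tag + S.off - 36]
4. n4.depth = 22  [terminal]
5. n3.val = "rq"  ["rq"]
6. n3.fin = 0  [f.depth - 22]
7. n5.off = 9  [D.fin + 9]
8. n6.depth = 21  [terminal]
9. n7.tag = 28  [terminal]
10. n8.live = 24  [terminal]
11. n5.acc = 27  [S.off + c.live - 6]
12. n5.key = 23  [g.tag * -1 + 51]
13. n5.ok = "wv"  ["wv"]
14. n2.tag = 14  [14]
15. n0.acc = 25  [E.tag * 3 - 17]
16. n0.key = 11  [S.off * 3 - 70]
17. n0.ok = "vw"  ["vw"]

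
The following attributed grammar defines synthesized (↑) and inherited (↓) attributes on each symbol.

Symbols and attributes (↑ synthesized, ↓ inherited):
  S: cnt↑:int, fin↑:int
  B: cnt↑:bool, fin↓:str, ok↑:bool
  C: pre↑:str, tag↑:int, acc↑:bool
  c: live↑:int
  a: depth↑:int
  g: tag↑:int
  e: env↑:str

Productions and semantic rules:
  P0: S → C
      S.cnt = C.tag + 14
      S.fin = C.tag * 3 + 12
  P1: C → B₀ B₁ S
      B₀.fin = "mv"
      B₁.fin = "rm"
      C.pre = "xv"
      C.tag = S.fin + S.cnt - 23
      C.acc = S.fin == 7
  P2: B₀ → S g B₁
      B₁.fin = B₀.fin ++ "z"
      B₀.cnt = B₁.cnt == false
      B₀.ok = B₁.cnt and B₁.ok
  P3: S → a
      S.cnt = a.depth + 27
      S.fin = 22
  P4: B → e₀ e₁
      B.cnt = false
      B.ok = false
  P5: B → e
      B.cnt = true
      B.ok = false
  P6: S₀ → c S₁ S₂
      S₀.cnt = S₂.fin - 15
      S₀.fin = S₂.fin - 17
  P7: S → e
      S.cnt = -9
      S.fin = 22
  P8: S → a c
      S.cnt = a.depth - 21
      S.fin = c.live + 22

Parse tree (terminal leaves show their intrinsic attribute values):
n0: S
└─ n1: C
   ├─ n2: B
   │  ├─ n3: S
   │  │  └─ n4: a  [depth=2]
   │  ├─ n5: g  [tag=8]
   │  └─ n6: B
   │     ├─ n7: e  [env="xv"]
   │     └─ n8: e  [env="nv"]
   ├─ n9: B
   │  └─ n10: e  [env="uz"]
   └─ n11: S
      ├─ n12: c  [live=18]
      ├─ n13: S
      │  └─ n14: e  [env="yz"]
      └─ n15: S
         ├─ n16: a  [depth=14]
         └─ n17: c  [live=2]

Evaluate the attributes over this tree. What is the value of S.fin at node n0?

-9

1. n2.fin = "mv"  ["mv"]
2. n4.depth = 2  [terminal]
3. n3.cnt = 29  [a.depth + 27]
4. n3.fin = 22  [22]
5. n5.tag = 8  [terminal]
6. n6.fin = "mvz"  [B₀.fin ++ "z"]
7. n7.env = "xv"  [terminal]
8. n8.env = "nv"  [terminal]
9. n6.cnt = false  [false]
10. n6.ok = false  [false]
11. n2.cnt = true  [B₁.cnt == false]
12. n2.ok = false  [B₁.cnt and B₁.ok]
13. n9.fin = "rm"  ["rm"]
14. n10.env = "uz"  [terminal]
15. n9.cnt = true  [true]
16. n9.ok = false  [false]
17. n12.live = 18  [terminal]
18. n14.env = "yz"  [terminal]
19. n13.cnt = -9  [-9]
20. n13.fin = 22  [22]
21. n16.depth = 14  [terminal]
22. n17.live = 2  [terminal]
23. n15.cnt = -7  [a.depth - 21]
24. n15.fin = 24  [c.live + 22]
25. n11.cnt = 9  [S₂.fin - 15]
26. n11.fin = 7  [S₂.fin - 17]
27. n1.pre = "xv"  ["xv"]
28. n1.tag = -7  [S.fin + S.cnt - 23]
29. n1.acc = true  [S.fin == 7]
30. n0.cnt = 7  [C.tag + 14]
31. n0.fin = -9  [C.tag * 3 + 12]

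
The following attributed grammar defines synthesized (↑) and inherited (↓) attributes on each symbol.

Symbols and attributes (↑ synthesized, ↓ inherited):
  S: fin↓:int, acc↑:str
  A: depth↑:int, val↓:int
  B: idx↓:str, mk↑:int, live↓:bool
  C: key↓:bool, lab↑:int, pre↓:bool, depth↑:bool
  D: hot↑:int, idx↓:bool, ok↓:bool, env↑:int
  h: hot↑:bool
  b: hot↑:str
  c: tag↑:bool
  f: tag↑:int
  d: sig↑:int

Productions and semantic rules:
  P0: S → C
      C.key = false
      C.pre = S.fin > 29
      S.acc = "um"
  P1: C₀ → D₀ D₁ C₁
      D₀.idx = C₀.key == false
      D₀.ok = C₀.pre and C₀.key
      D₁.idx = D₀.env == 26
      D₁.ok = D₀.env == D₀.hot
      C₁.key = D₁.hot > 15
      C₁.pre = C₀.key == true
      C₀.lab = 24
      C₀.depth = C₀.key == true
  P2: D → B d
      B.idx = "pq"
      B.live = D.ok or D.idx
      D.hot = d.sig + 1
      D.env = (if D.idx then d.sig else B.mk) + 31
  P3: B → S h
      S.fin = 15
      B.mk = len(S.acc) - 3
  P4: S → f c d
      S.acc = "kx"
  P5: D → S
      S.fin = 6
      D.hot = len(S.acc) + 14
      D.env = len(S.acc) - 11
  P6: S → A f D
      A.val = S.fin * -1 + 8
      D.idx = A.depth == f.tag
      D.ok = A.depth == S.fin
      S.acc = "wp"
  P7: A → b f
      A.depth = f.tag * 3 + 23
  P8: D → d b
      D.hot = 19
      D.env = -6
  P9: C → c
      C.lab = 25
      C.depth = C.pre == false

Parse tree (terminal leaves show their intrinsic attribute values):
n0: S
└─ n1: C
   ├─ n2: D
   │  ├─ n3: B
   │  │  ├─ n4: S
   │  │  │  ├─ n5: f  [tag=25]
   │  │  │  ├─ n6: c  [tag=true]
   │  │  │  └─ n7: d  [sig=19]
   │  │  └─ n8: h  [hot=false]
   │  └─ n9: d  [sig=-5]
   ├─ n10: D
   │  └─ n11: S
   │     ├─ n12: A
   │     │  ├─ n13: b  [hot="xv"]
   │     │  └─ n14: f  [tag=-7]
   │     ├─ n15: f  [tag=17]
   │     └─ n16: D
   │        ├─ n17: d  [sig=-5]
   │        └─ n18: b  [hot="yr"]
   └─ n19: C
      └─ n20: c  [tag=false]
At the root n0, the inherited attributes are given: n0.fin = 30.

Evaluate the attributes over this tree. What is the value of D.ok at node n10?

false

1. n0.fin = 30  [given at root]
2. n1.key = false  [false]
3. n1.pre = true  [S.fin > 29]
4. n2.idx = true  [C₀.key == false]
5. n2.ok = false  [C₀.pre and C₀.key]
6. n3.idx = "pq"  ["pq"]
7. n3.live = true  [D.ok or D.idx]
8. n4.fin = 15  [15]
9. n5.tag = 25  [terminal]
10. n6.tag = true  [terminal]
11. n7.sig = 19  [terminal]
12. n4.acc = "kx"  ["kx"]
13. n8.hot = false  [terminal]
14. n3.mk = -1  [len(S.acc) - 3]
15. n9.sig = -5  [terminal]
16. n2.hot = -4  [d.sig + 1]
17. n2.env = 26  [(if D.idx then d.sig else B.mk) + 31]
18. n10.idx = true  [D₀.env == 26]
19. n10.ok = false  [D₀.env == D₀.hot]
20. n11.fin = 6  [6]
21. n12.val = 2  [S.fin * -1 + 8]
22. n13.hot = "xv"  [terminal]
23. n14.tag = -7  [terminal]
24. n12.depth = 2  [f.tag * 3 + 23]
25. n15.tag = 17  [terminal]
26. n16.idx = false  [A.depth == f.tag]
27. n16.ok = false  [A.depth == S.fin]
28. n17.sig = -5  [terminal]
29. n18.hot = "yr"  [terminal]
30. n16.hot = 19  [19]
31. n16.env = -6  [-6]
32. n11.acc = "wp"  ["wp"]
33. n10.hot = 16  [len(S.acc) + 14]
34. n10.env = -9  [len(S.acc) - 11]
35. n19.key = true  [D₁.hot > 15]
36. n19.pre = false  [C₀.key == true]
37. n20.tag = false  [terminal]
38. n19.lab = 25  [25]
39. n19.depth = true  [C.pre == false]
40. n1.lab = 24  [24]
41. n1.depth = false  [C₀.key == true]
42. n0.acc = "um"  ["um"]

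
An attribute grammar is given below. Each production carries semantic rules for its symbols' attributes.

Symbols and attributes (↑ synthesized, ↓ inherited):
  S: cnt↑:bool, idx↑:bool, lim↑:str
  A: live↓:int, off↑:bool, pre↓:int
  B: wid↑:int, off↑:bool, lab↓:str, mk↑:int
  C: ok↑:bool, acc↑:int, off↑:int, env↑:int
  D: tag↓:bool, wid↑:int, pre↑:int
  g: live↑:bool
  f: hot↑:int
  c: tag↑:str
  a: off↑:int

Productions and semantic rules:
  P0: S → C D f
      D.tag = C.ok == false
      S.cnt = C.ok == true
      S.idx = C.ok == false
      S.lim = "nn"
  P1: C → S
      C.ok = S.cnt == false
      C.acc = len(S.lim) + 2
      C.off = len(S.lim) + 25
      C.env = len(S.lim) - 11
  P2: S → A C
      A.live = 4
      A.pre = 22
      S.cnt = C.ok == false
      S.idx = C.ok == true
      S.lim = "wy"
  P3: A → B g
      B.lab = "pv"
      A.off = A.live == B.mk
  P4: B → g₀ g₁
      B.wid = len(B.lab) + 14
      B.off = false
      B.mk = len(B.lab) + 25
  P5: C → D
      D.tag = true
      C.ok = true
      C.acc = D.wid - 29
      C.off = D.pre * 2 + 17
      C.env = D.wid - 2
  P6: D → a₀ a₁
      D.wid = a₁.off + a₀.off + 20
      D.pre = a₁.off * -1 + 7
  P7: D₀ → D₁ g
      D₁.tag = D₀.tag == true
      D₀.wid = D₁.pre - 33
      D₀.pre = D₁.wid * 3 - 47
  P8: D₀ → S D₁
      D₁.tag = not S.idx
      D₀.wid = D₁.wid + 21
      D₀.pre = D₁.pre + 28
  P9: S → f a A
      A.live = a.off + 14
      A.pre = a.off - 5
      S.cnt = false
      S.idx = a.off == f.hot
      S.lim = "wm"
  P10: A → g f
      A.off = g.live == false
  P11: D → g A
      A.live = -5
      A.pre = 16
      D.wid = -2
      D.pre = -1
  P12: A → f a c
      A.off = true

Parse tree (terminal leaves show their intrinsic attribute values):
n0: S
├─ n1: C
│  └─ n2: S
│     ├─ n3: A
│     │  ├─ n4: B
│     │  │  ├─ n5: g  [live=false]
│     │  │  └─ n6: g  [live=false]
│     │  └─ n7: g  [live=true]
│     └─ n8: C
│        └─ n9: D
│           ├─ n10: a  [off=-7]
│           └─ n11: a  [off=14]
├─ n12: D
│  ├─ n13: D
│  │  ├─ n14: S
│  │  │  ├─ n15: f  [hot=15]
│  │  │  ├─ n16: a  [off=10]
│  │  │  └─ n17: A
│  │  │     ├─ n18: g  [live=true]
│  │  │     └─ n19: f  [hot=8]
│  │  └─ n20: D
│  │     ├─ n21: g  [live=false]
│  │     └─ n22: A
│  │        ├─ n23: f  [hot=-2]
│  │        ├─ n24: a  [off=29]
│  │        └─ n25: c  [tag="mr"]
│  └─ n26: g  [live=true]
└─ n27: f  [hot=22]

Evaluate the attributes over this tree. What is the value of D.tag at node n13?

1. n3.live = 4  [4]
2. n3.pre = 22  [22]
3. n4.lab = "pv"  ["pv"]
4. n5.live = false  [terminal]
5. n6.live = false  [terminal]
6. n4.wid = 16  [len(B.lab) + 14]
7. n4.off = false  [false]
8. n4.mk = 27  [len(B.lab) + 25]
9. n7.live = true  [terminal]
10. n3.off = false  [A.live == B.mk]
11. n9.tag = true  [true]
12. n10.off = -7  [terminal]
13. n11.off = 14  [terminal]
14. n9.wid = 27  [a₁.off + a₀.off + 20]
15. n9.pre = -7  [a₁.off * -1 + 7]
16. n8.ok = true  [true]
17. n8.acc = -2  [D.wid - 29]
18. n8.off = 3  [D.pre * 2 + 17]
19. n8.env = 25  [D.wid - 2]
20. n2.cnt = false  [C.ok == false]
21. n2.idx = true  [C.ok == true]
22. n2.lim = "wy"  ["wy"]
23. n1.ok = true  [S.cnt == false]
24. n1.acc = 4  [len(S.lim) + 2]
25. n1.off = 27  [len(S.lim) + 25]
26. n1.env = -9  [len(S.lim) - 11]
27. n12.tag = false  [C.ok == false]
28. n13.tag = false  [D₀.tag == true]
29. n15.hot = 15  [terminal]
30. n16.off = 10  [terminal]
31. n17.live = 24  [a.off + 14]
32. n17.pre = 5  [a.off - 5]
33. n18.live = true  [terminal]
34. n19.hot = 8  [terminal]
35. n17.off = false  [g.live == false]
36. n14.cnt = false  [false]
37. n14.idx = false  [a.off == f.hot]
38. n14.lim = "wm"  ["wm"]
39. n20.tag = true  [not S.idx]
40. n21.live = false  [terminal]
41. n22.live = -5  [-5]
42. n22.pre = 16  [16]
43. n23.hot = -2  [terminal]
44. n24.off = 29  [terminal]
45. n25.tag = "mr"  [terminal]
46. n22.off = true  [true]
47. n20.wid = -2  [-2]
48. n20.pre = -1  [-1]
49. n13.wid = 19  [D₁.wid + 21]
50. n13.pre = 27  [D₁.pre + 28]
51. n26.live = true  [terminal]
52. n12.wid = -6  [D₁.pre - 33]
53. n12.pre = 10  [D₁.wid * 3 - 47]
54. n27.hot = 22  [terminal]
55. n0.cnt = true  [C.ok == true]
56. n0.idx = false  [C.ok == false]
57. n0.lim = "nn"  ["nn"]

false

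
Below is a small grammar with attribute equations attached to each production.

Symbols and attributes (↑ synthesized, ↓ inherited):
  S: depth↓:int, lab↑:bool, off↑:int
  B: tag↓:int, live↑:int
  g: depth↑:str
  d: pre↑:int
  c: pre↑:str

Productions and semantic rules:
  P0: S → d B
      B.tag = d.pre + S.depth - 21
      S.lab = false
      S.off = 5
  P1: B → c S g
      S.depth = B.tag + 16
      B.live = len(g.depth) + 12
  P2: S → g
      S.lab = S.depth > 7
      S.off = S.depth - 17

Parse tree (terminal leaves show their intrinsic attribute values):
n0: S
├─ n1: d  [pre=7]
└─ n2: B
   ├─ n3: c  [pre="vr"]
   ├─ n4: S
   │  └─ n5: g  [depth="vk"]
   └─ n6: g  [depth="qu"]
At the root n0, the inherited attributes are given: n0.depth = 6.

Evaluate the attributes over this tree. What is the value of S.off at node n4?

1. n0.depth = 6  [given at root]
2. n1.pre = 7  [terminal]
3. n2.tag = -8  [d.pre + S.depth - 21]
4. n3.pre = "vr"  [terminal]
5. n4.depth = 8  [B.tag + 16]
6. n5.depth = "vk"  [terminal]
7. n4.lab = true  [S.depth > 7]
8. n4.off = -9  [S.depth - 17]
9. n6.depth = "qu"  [terminal]
10. n2.live = 14  [len(g.depth) + 12]
11. n0.lab = false  [false]
12. n0.off = 5  [5]

-9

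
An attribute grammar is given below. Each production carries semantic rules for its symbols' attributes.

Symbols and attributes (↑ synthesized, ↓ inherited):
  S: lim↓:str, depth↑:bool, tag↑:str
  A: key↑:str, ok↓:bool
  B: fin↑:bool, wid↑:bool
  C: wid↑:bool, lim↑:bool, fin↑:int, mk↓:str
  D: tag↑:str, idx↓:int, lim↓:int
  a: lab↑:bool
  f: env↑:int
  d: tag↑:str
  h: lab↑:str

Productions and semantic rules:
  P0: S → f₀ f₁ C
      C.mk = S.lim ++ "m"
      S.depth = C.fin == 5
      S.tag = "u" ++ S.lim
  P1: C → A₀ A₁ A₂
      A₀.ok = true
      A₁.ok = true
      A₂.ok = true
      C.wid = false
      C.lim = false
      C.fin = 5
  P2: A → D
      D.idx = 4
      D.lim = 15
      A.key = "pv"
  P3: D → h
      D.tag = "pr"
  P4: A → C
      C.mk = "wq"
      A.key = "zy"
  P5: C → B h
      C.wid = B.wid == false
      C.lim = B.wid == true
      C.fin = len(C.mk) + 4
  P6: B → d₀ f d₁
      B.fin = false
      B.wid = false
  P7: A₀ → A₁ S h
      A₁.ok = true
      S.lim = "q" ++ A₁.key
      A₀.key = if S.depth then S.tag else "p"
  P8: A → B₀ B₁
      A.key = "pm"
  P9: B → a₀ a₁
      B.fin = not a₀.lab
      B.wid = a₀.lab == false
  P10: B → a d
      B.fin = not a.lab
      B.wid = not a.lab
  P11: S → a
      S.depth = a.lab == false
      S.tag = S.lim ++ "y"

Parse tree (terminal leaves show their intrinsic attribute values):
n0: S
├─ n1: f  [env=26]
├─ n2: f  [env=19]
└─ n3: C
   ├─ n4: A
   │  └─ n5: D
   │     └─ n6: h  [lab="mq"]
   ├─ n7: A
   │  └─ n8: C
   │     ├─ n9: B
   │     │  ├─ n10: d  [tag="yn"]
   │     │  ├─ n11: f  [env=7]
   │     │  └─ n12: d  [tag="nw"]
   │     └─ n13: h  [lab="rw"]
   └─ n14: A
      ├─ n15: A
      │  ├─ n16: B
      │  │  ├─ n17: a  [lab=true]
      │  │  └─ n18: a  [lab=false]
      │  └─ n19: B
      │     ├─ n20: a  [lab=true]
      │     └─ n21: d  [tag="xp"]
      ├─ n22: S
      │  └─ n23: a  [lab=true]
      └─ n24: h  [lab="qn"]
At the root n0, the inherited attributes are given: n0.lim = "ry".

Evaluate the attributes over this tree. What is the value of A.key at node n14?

"p"

1. n0.lim = "ry"  [given at root]
2. n1.env = 26  [terminal]
3. n2.env = 19  [terminal]
4. n3.mk = "rym"  [S.lim ++ "m"]
5. n4.ok = true  [true]
6. n5.idx = 4  [4]
7. n5.lim = 15  [15]
8. n6.lab = "mq"  [terminal]
9. n5.tag = "pr"  ["pr"]
10. n4.key = "pv"  ["pv"]
11. n7.ok = true  [true]
12. n8.mk = "wq"  ["wq"]
13. n10.tag = "yn"  [terminal]
14. n11.env = 7  [terminal]
15. n12.tag = "nw"  [terminal]
16. n9.fin = false  [false]
17. n9.wid = false  [false]
18. n13.lab = "rw"  [terminal]
19. n8.wid = true  [B.wid == false]
20. n8.lim = false  [B.wid == true]
21. n8.fin = 6  [len(C.mk) + 4]
22. n7.key = "zy"  ["zy"]
23. n14.ok = true  [true]
24. n15.ok = true  [true]
25. n17.lab = true  [terminal]
26. n18.lab = false  [terminal]
27. n16.fin = false  [not a₀.lab]
28. n16.wid = false  [a₀.lab == false]
29. n20.lab = true  [terminal]
30. n21.tag = "xp"  [terminal]
31. n19.fin = false  [not a.lab]
32. n19.wid = false  [not a.lab]
33. n15.key = "pm"  ["pm"]
34. n22.lim = "qpm"  ["q" ++ A₁.key]
35. n23.lab = true  [terminal]
36. n22.depth = false  [a.lab == false]
37. n22.tag = "qpmy"  [S.lim ++ "y"]
38. n24.lab = "qn"  [terminal]
39. n14.key = "p"  [if S.depth then S.tag else "p"]
40. n3.wid = false  [false]
41. n3.lim = false  [false]
42. n3.fin = 5  [5]
43. n0.depth = true  [C.fin == 5]
44. n0.tag = "ury"  ["u" ++ S.lim]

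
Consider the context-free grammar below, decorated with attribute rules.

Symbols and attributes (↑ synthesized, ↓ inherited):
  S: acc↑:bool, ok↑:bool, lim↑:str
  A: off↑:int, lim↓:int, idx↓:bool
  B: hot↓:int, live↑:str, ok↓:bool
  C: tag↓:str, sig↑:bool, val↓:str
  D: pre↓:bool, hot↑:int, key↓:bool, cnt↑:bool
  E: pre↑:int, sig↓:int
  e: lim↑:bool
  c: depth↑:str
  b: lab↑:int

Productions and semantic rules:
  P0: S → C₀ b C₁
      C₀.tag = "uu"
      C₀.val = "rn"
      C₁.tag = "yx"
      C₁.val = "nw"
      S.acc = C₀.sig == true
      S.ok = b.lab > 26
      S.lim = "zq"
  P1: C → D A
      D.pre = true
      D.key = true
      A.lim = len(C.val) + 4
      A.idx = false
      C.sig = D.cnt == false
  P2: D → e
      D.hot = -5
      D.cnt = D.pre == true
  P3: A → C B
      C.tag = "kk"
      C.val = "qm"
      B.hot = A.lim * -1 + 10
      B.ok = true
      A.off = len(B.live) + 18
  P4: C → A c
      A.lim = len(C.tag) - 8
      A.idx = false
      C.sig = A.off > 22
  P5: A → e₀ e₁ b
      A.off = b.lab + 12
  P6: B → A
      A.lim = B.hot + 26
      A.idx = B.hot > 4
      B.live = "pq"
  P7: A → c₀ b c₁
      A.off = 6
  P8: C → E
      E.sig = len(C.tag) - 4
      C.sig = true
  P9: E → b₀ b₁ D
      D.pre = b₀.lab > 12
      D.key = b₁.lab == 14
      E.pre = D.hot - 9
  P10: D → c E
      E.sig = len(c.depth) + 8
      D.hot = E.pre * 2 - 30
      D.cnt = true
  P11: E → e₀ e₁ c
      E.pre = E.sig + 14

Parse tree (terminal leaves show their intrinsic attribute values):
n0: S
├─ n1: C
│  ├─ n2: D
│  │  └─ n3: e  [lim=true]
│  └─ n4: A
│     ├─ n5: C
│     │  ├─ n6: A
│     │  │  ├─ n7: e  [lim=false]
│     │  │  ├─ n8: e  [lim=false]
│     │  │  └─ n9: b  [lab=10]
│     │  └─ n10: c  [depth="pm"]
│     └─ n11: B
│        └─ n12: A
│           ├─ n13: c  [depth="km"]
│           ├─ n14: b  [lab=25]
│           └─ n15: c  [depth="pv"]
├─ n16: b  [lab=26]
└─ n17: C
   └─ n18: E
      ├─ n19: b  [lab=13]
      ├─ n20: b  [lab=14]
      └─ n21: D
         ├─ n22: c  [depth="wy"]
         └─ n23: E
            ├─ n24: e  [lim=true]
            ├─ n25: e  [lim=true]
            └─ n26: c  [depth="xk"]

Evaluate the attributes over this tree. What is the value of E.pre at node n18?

9

1. n1.tag = "uu"  ["uu"]
2. n1.val = "rn"  ["rn"]
3. n2.pre = true  [true]
4. n2.key = true  [true]
5. n3.lim = true  [terminal]
6. n2.hot = -5  [-5]
7. n2.cnt = true  [D.pre == true]
8. n4.lim = 6  [len(C.val) + 4]
9. n4.idx = false  [false]
10. n5.tag = "kk"  ["kk"]
11. n5.val = "qm"  ["qm"]
12. n6.lim = -6  [len(C.tag) - 8]
13. n6.idx = false  [false]
14. n7.lim = false  [terminal]
15. n8.lim = false  [terminal]
16. n9.lab = 10  [terminal]
17. n6.off = 22  [b.lab + 12]
18. n10.depth = "pm"  [terminal]
19. n5.sig = false  [A.off > 22]
20. n11.hot = 4  [A.lim * -1 + 10]
21. n11.ok = true  [true]
22. n12.lim = 30  [B.hot + 26]
23. n12.idx = false  [B.hot > 4]
24. n13.depth = "km"  [terminal]
25. n14.lab = 25  [terminal]
26. n15.depth = "pv"  [terminal]
27. n12.off = 6  [6]
28. n11.live = "pq"  ["pq"]
29. n4.off = 20  [len(B.live) + 18]
30. n1.sig = false  [D.cnt == false]
31. n16.lab = 26  [terminal]
32. n17.tag = "yx"  ["yx"]
33. n17.val = "nw"  ["nw"]
34. n18.sig = -2  [len(C.tag) - 4]
35. n19.lab = 13  [terminal]
36. n20.lab = 14  [terminal]
37. n21.pre = true  [b₀.lab > 12]
38. n21.key = true  [b₁.lab == 14]
39. n22.depth = "wy"  [terminal]
40. n23.sig = 10  [len(c.depth) + 8]
41. n24.lim = true  [terminal]
42. n25.lim = true  [terminal]
43. n26.depth = "xk"  [terminal]
44. n23.pre = 24  [E.sig + 14]
45. n21.hot = 18  [E.pre * 2 - 30]
46. n21.cnt = true  [true]
47. n18.pre = 9  [D.hot - 9]
48. n17.sig = true  [true]
49. n0.acc = false  [C₀.sig == true]
50. n0.ok = false  [b.lab > 26]
51. n0.lim = "zq"  ["zq"]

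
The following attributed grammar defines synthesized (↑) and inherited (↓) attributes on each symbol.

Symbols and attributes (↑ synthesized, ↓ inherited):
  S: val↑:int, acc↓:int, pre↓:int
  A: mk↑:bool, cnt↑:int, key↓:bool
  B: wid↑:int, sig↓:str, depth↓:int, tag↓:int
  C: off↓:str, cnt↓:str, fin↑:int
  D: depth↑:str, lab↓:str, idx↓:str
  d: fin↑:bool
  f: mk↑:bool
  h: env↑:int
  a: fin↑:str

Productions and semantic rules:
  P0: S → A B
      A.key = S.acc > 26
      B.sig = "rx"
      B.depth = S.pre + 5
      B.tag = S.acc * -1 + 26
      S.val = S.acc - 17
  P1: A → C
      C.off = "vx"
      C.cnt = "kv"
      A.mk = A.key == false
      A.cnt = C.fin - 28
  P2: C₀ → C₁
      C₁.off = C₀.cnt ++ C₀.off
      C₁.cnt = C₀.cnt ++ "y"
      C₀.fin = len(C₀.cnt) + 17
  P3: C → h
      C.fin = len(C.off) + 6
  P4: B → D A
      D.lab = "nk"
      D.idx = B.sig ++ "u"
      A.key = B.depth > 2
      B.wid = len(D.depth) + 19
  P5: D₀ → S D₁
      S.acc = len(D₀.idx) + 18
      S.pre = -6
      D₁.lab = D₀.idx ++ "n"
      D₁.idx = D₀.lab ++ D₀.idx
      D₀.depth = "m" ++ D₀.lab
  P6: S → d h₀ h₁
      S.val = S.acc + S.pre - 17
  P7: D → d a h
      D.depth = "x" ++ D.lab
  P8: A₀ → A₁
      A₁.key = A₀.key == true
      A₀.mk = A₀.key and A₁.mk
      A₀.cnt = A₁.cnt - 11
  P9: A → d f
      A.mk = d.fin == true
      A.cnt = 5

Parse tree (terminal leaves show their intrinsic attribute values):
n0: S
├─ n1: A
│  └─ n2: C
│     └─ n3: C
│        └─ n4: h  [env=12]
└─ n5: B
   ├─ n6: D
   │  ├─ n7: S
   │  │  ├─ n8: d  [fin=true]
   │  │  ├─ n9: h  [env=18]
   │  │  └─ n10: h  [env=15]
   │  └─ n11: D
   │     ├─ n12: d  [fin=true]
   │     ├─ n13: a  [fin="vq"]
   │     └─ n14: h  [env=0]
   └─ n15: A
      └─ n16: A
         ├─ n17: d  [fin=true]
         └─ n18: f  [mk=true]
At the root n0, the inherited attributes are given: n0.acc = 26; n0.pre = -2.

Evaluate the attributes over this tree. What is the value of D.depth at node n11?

"xrxun"

1. n0.acc = 26  [given at root]
2. n0.pre = -2  [given at root]
3. n1.key = false  [S.acc > 26]
4. n2.off = "vx"  ["vx"]
5. n2.cnt = "kv"  ["kv"]
6. n3.off = "kvvx"  [C₀.cnt ++ C₀.off]
7. n3.cnt = "kvy"  [C₀.cnt ++ "y"]
8. n4.env = 12  [terminal]
9. n3.fin = 10  [len(C.off) + 6]
10. n2.fin = 19  [len(C₀.cnt) + 17]
11. n1.mk = true  [A.key == false]
12. n1.cnt = -9  [C.fin - 28]
13. n5.sig = "rx"  ["rx"]
14. n5.depth = 3  [S.pre + 5]
15. n5.tag = 0  [S.acc * -1 + 26]
16. n6.lab = "nk"  ["nk"]
17. n6.idx = "rxu"  [B.sig ++ "u"]
18. n7.acc = 21  [len(D₀.idx) + 18]
19. n7.pre = -6  [-6]
20. n8.fin = true  [terminal]
21. n9.env = 18  [terminal]
22. n10.env = 15  [terminal]
23. n7.val = -2  [S.acc + S.pre - 17]
24. n11.lab = "rxun"  [D₀.idx ++ "n"]
25. n11.idx = "nkrxu"  [D₀.lab ++ D₀.idx]
26. n12.fin = true  [terminal]
27. n13.fin = "vq"  [terminal]
28. n14.env = 0  [terminal]
29. n11.depth = "xrxun"  ["x" ++ D.lab]
30. n6.depth = "mnk"  ["m" ++ D₀.lab]
31. n15.key = true  [B.depth > 2]
32. n16.key = true  [A₀.key == true]
33. n17.fin = true  [terminal]
34. n18.mk = true  [terminal]
35. n16.mk = true  [d.fin == true]
36. n16.cnt = 5  [5]
37. n15.mk = true  [A₀.key and A₁.mk]
38. n15.cnt = -6  [A₁.cnt - 11]
39. n5.wid = 22  [len(D.depth) + 19]
40. n0.val = 9  [S.acc - 17]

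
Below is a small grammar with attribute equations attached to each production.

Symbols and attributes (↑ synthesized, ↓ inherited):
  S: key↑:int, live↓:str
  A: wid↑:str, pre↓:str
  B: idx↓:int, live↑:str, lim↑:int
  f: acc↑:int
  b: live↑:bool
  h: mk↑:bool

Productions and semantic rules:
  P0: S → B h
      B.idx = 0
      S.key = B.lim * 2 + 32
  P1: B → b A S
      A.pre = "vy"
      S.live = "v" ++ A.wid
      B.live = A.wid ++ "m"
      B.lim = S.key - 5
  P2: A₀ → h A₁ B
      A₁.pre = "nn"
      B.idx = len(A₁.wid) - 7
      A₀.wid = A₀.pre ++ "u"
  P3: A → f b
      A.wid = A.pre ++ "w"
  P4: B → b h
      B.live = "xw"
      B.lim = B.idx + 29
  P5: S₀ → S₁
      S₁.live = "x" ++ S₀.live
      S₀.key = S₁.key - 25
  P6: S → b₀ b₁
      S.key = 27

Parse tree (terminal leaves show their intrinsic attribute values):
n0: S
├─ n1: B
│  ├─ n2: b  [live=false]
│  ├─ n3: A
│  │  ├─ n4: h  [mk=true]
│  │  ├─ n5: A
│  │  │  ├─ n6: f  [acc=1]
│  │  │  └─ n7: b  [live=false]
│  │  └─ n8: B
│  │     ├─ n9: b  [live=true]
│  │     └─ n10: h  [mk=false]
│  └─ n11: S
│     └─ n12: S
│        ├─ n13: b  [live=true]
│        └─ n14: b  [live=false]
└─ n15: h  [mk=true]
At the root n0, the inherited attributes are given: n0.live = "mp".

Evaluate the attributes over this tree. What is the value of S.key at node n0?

1. n0.live = "mp"  [given at root]
2. n1.idx = 0  [0]
3. n2.live = false  [terminal]
4. n3.pre = "vy"  ["vy"]
5. n4.mk = true  [terminal]
6. n5.pre = "nn"  ["nn"]
7. n6.acc = 1  [terminal]
8. n7.live = false  [terminal]
9. n5.wid = "nnw"  [A.pre ++ "w"]
10. n8.idx = -4  [len(A₁.wid) - 7]
11. n9.live = true  [terminal]
12. n10.mk = false  [terminal]
13. n8.live = "xw"  ["xw"]
14. n8.lim = 25  [B.idx + 29]
15. n3.wid = "vyu"  [A₀.pre ++ "u"]
16. n11.live = "vvyu"  ["v" ++ A.wid]
17. n12.live = "xvvyu"  ["x" ++ S₀.live]
18. n13.live = true  [terminal]
19. n14.live = false  [terminal]
20. n12.key = 27  [27]
21. n11.key = 2  [S₁.key - 25]
22. n1.live = "vyum"  [A.wid ++ "m"]
23. n1.lim = -3  [S.key - 5]
24. n15.mk = true  [terminal]
25. n0.key = 26  [B.lim * 2 + 32]

26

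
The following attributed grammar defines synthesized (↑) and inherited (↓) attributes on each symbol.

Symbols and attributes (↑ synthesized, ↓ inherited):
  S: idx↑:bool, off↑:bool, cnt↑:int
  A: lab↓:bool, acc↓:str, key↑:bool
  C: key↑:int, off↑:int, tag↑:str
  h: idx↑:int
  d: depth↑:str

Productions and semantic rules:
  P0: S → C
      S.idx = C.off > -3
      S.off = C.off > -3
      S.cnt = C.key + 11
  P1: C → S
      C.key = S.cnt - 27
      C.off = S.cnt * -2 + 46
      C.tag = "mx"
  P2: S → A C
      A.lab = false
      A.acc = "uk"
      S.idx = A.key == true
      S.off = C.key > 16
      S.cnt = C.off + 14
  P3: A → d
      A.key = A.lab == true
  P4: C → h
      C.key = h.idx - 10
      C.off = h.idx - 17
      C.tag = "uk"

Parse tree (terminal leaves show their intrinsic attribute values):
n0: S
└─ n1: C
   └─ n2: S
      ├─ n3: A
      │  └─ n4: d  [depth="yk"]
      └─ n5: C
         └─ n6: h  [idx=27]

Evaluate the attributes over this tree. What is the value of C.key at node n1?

1. n3.lab = false  [false]
2. n3.acc = "uk"  ["uk"]
3. n4.depth = "yk"  [terminal]
4. n3.key = false  [A.lab == true]
5. n6.idx = 27  [terminal]
6. n5.key = 17  [h.idx - 10]
7. n5.off = 10  [h.idx - 17]
8. n5.tag = "uk"  ["uk"]
9. n2.idx = false  [A.key == true]
10. n2.off = true  [C.key > 16]
11. n2.cnt = 24  [C.off + 14]
12. n1.key = -3  [S.cnt - 27]
13. n1.off = -2  [S.cnt * -2 + 46]
14. n1.tag = "mx"  ["mx"]
15. n0.idx = true  [C.off > -3]
16. n0.off = true  [C.off > -3]
17. n0.cnt = 8  [C.key + 11]

-3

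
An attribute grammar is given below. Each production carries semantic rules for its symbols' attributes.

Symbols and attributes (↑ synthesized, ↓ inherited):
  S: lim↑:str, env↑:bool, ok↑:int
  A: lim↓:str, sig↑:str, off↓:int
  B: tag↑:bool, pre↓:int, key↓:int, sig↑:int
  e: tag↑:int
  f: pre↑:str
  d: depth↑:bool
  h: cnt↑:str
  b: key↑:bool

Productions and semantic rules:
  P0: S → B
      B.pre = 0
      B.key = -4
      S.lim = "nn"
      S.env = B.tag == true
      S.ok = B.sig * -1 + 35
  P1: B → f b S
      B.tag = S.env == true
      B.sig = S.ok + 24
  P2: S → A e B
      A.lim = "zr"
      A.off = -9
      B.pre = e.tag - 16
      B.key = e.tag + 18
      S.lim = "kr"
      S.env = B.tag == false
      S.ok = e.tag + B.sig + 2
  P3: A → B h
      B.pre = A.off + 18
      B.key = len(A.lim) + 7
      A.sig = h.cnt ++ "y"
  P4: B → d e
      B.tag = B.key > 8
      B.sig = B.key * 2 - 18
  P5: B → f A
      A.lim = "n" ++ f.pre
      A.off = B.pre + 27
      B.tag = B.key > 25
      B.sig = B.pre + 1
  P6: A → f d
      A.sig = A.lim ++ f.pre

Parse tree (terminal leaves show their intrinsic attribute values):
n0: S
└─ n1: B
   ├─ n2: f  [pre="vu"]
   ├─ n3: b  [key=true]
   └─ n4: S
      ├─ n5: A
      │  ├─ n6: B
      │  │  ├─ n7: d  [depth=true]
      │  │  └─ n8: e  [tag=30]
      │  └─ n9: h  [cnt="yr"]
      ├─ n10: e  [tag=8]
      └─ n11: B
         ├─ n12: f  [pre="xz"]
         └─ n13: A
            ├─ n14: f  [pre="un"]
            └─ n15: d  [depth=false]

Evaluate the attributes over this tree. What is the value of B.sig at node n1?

1. n1.pre = 0  [0]
2. n1.key = -4  [-4]
3. n2.pre = "vu"  [terminal]
4. n3.key = true  [terminal]
5. n5.lim = "zr"  ["zr"]
6. n5.off = -9  [-9]
7. n6.pre = 9  [A.off + 18]
8. n6.key = 9  [len(A.lim) + 7]
9. n7.depth = true  [terminal]
10. n8.tag = 30  [terminal]
11. n6.tag = true  [B.key > 8]
12. n6.sig = 0  [B.key * 2 - 18]
13. n9.cnt = "yr"  [terminal]
14. n5.sig = "yry"  [h.cnt ++ "y"]
15. n10.tag = 8  [terminal]
16. n11.pre = -8  [e.tag - 16]
17. n11.key = 26  [e.tag + 18]
18. n12.pre = "xz"  [terminal]
19. n13.lim = "nxz"  ["n" ++ f.pre]
20. n13.off = 19  [B.pre + 27]
21. n14.pre = "un"  [terminal]
22. n15.depth = false  [terminal]
23. n13.sig = "nxzun"  [A.lim ++ f.pre]
24. n11.tag = true  [B.key > 25]
25. n11.sig = -7  [B.pre + 1]
26. n4.lim = "kr"  ["kr"]
27. n4.env = false  [B.tag == false]
28. n4.ok = 3  [e.tag + B.sig + 2]
29. n1.tag = false  [S.env == true]
30. n1.sig = 27  [S.ok + 24]
31. n0.lim = "nn"  ["nn"]
32. n0.env = false  [B.tag == true]
33. n0.ok = 8  [B.sig * -1 + 35]

27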